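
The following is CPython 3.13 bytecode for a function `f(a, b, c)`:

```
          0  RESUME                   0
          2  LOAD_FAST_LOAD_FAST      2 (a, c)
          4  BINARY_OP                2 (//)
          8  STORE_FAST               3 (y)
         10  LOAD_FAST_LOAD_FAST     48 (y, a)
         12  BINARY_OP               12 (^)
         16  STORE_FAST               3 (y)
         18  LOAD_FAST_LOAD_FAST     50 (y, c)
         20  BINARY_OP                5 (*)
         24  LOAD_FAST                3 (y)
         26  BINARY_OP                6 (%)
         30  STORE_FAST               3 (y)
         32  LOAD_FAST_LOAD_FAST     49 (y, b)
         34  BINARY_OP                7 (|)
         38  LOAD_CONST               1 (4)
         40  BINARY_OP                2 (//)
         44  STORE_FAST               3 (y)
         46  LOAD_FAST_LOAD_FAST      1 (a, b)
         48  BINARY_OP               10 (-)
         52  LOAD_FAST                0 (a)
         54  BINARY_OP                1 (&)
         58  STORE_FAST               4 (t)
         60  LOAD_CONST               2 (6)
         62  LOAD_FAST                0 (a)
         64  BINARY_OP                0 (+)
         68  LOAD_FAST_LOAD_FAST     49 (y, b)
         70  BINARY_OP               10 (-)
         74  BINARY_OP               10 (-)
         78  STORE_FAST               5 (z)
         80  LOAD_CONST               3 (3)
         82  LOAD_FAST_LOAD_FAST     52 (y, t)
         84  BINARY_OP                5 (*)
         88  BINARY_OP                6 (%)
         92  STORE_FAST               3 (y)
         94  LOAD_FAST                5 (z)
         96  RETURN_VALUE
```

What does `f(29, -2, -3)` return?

34

LOAD_FAST_LOAD_FAST a,c → push 29,-3. Stack: [29, -3]
BINARY_OP // → 29 // -3 = -10. Stack: [-10]
STORE_FAST y → y=-10. Stack: []
LOAD_FAST_LOAD_FAST y,a → push -10,29. Stack: [-10, 29]
BINARY_OP ^ → -10 ^ 29 = -21. Stack: [-21]
STORE_FAST y → y=-21. Stack: []
LOAD_FAST_LOAD_FAST y,c → push -21,-3. Stack: [-21, -3]
BINARY_OP * → -21 * -3 = 63. Stack: [63]
LOAD_FAST y → push -21. Stack: [63, -21]
BINARY_OP % → 63 % -21 = 0. Stack: [0]
STORE_FAST y → y=0. Stack: []
LOAD_FAST_LOAD_FAST y,b → push 0,-2. Stack: [0, -2]
BINARY_OP | → 0 | -2 = -2. Stack: [-2]
LOAD_CONST → push 4. Stack: [-2, 4]
BINARY_OP // → -2 // 4 = -1. Stack: [-1]
STORE_FAST y → y=-1. Stack: []
LOAD_FAST_LOAD_FAST a,b → push 29,-2. Stack: [29, -2]
BINARY_OP - → 29 - -2 = 31. Stack: [31]
LOAD_FAST a → push 29. Stack: [31, 29]
BINARY_OP & → 31 & 29 = 29. Stack: [29]
STORE_FAST t → t=29. Stack: []
LOAD_CONST → push 6. Stack: [6]
LOAD_FAST a → push 29. Stack: [6, 29]
BINARY_OP + → 6 + 29 = 35. Stack: [35]
LOAD_FAST_LOAD_FAST y,b → push -1,-2. Stack: [35, -1, -2]
BINARY_OP - → -1 - -2 = 1. Stack: [35, 1]
BINARY_OP - → 35 - 1 = 34. Stack: [34]
STORE_FAST z → z=34. Stack: []
LOAD_CONST → push 3. Stack: [3]
LOAD_FAST_LOAD_FAST y,t → push -1,29. Stack: [3, -1, 29]
BINARY_OP * → -1 * 29 = -29. Stack: [3, -29]
BINARY_OP % → 3 % -29 = -26. Stack: [-26]
STORE_FAST y → y=-26. Stack: []
LOAD_FAST z → push 34. Stack: [34]
RETURN_VALUE → return 34.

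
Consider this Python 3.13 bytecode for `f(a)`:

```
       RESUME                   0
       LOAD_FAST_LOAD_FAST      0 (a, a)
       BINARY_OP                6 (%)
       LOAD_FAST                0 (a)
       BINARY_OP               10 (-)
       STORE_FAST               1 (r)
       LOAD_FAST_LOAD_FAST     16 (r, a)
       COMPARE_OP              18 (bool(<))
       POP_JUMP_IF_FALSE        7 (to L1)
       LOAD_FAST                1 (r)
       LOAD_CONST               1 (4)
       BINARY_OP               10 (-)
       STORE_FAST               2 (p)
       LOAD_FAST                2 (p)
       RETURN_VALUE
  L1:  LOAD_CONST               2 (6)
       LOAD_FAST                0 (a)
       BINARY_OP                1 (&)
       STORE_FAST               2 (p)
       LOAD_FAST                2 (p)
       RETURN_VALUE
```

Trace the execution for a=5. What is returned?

LOAD_FAST_LOAD_FAST a,a → push 5,5. Stack: [5, 5]
BINARY_OP % → 5 % 5 = 0. Stack: [0]
LOAD_FAST a → push 5. Stack: [0, 5]
BINARY_OP - → 0 - 5 = -5. Stack: [-5]
STORE_FAST r → r=-5. Stack: []
LOAD_FAST_LOAD_FAST r,a → push -5,5. Stack: [-5, 5]
COMPARE_OP bool(<) → -5 vs 5 = True. Stack: [True]
POP_JUMP_IF_FALSE → pop True; no jump. Stack: []
LOAD_FAST r → push -5. Stack: [-5]
LOAD_CONST → push 4. Stack: [-5, 4]
BINARY_OP - → -5 - 4 = -9. Stack: [-9]
STORE_FAST p → p=-9. Stack: []
LOAD_FAST p → push -9. Stack: [-9]
RETURN_VALUE → return -9.

-9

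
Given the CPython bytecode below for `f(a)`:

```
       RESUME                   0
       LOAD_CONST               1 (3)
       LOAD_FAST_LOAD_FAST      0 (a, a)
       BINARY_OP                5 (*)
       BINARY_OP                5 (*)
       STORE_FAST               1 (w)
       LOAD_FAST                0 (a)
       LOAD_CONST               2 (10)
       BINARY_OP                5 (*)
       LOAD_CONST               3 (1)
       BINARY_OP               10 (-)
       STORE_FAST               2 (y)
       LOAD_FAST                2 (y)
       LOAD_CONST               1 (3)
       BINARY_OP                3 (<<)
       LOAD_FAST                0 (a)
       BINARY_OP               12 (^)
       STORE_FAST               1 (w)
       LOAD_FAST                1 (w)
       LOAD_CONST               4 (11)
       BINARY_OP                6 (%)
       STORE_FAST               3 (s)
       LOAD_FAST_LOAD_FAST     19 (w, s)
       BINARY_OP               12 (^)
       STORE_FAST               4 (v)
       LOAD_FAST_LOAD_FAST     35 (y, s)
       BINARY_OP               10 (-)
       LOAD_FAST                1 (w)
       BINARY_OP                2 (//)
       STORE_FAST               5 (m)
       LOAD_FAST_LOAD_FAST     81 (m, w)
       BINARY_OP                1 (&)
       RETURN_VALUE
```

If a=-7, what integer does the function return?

LOAD_CONST → push 3. Stack: [3]
LOAD_FAST_LOAD_FAST a,a → push -7,-7. Stack: [3, -7, -7]
BINARY_OP * → -7 * -7 = 49. Stack: [3, 49]
BINARY_OP * → 3 * 49 = 147. Stack: [147]
STORE_FAST w → w=147. Stack: []
LOAD_FAST a → push -7. Stack: [-7]
LOAD_CONST → push 10. Stack: [-7, 10]
BINARY_OP * → -7 * 10 = -70. Stack: [-70]
LOAD_CONST → push 1. Stack: [-70, 1]
BINARY_OP - → -70 - 1 = -71. Stack: [-71]
STORE_FAST y → y=-71. Stack: []
LOAD_FAST y → push -71. Stack: [-71]
LOAD_CONST → push 3. Stack: [-71, 3]
BINARY_OP << → -71 << 3 = -568. Stack: [-568]
LOAD_FAST a → push -7. Stack: [-568, -7]
BINARY_OP ^ → -568 ^ -7 = 561. Stack: [561]
STORE_FAST w → w=561. Stack: []
LOAD_FAST w → push 561. Stack: [561]
LOAD_CONST → push 11. Stack: [561, 11]
BINARY_OP % → 561 % 11 = 0. Stack: [0]
STORE_FAST s → s=0. Stack: []
LOAD_FAST_LOAD_FAST w,s → push 561,0. Stack: [561, 0]
BINARY_OP ^ → 561 ^ 0 = 561. Stack: [561]
STORE_FAST v → v=561. Stack: []
LOAD_FAST_LOAD_FAST y,s → push -71,0. Stack: [-71, 0]
BINARY_OP - → -71 - 0 = -71. Stack: [-71]
LOAD_FAST w → push 561. Stack: [-71, 561]
BINARY_OP // → -71 // 561 = -1. Stack: [-1]
STORE_FAST m → m=-1. Stack: []
LOAD_FAST_LOAD_FAST m,w → push -1,561. Stack: [-1, 561]
BINARY_OP & → -1 & 561 = 561. Stack: [561]
RETURN_VALUE → return 561.

561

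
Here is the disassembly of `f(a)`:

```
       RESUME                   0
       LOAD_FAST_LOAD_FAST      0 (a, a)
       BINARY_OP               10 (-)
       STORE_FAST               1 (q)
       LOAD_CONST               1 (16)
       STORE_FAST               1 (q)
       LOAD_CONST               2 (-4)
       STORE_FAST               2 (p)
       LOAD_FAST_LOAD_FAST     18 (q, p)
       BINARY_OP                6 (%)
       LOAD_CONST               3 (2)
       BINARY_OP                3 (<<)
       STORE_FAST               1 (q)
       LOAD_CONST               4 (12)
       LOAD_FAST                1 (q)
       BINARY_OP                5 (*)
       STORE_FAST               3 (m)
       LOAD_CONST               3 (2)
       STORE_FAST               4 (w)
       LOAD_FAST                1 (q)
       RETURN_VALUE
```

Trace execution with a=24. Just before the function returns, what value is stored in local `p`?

-4

LOAD_FAST_LOAD_FAST a,a → push 24,24. Stack: [24, 24]
BINARY_OP - → 24 - 24 = 0. Stack: [0]
STORE_FAST q → q=0. Stack: []
LOAD_CONST → push 16. Stack: [16]
STORE_FAST q → q=16. Stack: []
LOAD_CONST → push -4. Stack: [-4]
STORE_FAST p → p=-4. Stack: []
LOAD_FAST_LOAD_FAST q,p → push 16,-4. Stack: [16, -4]
BINARY_OP % → 16 % -4 = 0. Stack: [0]
LOAD_CONST → push 2. Stack: [0, 2]
BINARY_OP << → 0 << 2 = 0. Stack: [0]
STORE_FAST q → q=0. Stack: []
LOAD_CONST → push 12. Stack: [12]
LOAD_FAST q → push 0. Stack: [12, 0]
BINARY_OP * → 12 * 0 = 0. Stack: [0]
STORE_FAST m → m=0. Stack: []
LOAD_CONST → push 2. Stack: [2]
STORE_FAST w → w=2. Stack: []
LOAD_FAST q → push 0. Stack: [0]
RETURN_VALUE → return 0.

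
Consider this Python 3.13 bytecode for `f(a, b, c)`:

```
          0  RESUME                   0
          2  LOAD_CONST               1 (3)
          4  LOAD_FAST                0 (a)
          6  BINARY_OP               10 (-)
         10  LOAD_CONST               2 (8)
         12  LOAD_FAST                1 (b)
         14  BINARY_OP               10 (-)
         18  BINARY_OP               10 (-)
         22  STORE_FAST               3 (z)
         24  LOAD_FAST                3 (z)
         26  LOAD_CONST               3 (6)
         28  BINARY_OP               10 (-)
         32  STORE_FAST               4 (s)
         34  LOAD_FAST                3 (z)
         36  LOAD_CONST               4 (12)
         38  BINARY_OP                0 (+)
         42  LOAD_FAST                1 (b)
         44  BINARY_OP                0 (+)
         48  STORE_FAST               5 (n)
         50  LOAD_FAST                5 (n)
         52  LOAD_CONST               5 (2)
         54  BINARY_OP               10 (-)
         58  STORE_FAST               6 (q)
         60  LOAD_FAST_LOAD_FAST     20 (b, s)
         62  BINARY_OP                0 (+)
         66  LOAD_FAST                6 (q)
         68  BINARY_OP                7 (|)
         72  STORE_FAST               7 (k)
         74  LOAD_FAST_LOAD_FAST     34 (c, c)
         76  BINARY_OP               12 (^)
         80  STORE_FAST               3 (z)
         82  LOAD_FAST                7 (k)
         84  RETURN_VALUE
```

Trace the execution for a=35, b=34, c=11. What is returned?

54

LOAD_CONST → push 3. Stack: [3]
LOAD_FAST a → push 35. Stack: [3, 35]
BINARY_OP - → 3 - 35 = -32. Stack: [-32]
LOAD_CONST → push 8. Stack: [-32, 8]
LOAD_FAST b → push 34. Stack: [-32, 8, 34]
BINARY_OP - → 8 - 34 = -26. Stack: [-32, -26]
BINARY_OP - → -32 - -26 = -6. Stack: [-6]
STORE_FAST z → z=-6. Stack: []
LOAD_FAST z → push -6. Stack: [-6]
LOAD_CONST → push 6. Stack: [-6, 6]
BINARY_OP - → -6 - 6 = -12. Stack: [-12]
STORE_FAST s → s=-12. Stack: []
LOAD_FAST z → push -6. Stack: [-6]
LOAD_CONST → push 12. Stack: [-6, 12]
BINARY_OP + → -6 + 12 = 6. Stack: [6]
LOAD_FAST b → push 34. Stack: [6, 34]
BINARY_OP + → 6 + 34 = 40. Stack: [40]
STORE_FAST n → n=40. Stack: []
LOAD_FAST n → push 40. Stack: [40]
LOAD_CONST → push 2. Stack: [40, 2]
BINARY_OP - → 40 - 2 = 38. Stack: [38]
STORE_FAST q → q=38. Stack: []
LOAD_FAST_LOAD_FAST b,s → push 34,-12. Stack: [34, -12]
BINARY_OP + → 34 + -12 = 22. Stack: [22]
LOAD_FAST q → push 38. Stack: [22, 38]
BINARY_OP | → 22 | 38 = 54. Stack: [54]
STORE_FAST k → k=54. Stack: []
LOAD_FAST_LOAD_FAST c,c → push 11,11. Stack: [11, 11]
BINARY_OP ^ → 11 ^ 11 = 0. Stack: [0]
STORE_FAST z → z=0. Stack: []
LOAD_FAST k → push 54. Stack: [54]
RETURN_VALUE → return 54.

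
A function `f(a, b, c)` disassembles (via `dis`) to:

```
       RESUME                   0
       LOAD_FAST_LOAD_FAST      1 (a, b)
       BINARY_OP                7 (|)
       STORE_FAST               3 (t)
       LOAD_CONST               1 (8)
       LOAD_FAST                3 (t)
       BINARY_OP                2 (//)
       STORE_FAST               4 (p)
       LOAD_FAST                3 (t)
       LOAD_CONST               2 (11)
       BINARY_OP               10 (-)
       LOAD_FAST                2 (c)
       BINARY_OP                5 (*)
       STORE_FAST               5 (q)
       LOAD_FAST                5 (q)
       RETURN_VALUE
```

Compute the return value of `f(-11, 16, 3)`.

LOAD_FAST_LOAD_FAST a,b → push -11,16. Stack: [-11, 16]
BINARY_OP | → -11 | 16 = -11. Stack: [-11]
STORE_FAST t → t=-11. Stack: []
LOAD_CONST → push 8. Stack: [8]
LOAD_FAST t → push -11. Stack: [8, -11]
BINARY_OP // → 8 // -11 = -1. Stack: [-1]
STORE_FAST p → p=-1. Stack: []
LOAD_FAST t → push -11. Stack: [-11]
LOAD_CONST → push 11. Stack: [-11, 11]
BINARY_OP - → -11 - 11 = -22. Stack: [-22]
LOAD_FAST c → push 3. Stack: [-22, 3]
BINARY_OP * → -22 * 3 = -66. Stack: [-66]
STORE_FAST q → q=-66. Stack: []
LOAD_FAST q → push -66. Stack: [-66]
RETURN_VALUE → return -66.

-66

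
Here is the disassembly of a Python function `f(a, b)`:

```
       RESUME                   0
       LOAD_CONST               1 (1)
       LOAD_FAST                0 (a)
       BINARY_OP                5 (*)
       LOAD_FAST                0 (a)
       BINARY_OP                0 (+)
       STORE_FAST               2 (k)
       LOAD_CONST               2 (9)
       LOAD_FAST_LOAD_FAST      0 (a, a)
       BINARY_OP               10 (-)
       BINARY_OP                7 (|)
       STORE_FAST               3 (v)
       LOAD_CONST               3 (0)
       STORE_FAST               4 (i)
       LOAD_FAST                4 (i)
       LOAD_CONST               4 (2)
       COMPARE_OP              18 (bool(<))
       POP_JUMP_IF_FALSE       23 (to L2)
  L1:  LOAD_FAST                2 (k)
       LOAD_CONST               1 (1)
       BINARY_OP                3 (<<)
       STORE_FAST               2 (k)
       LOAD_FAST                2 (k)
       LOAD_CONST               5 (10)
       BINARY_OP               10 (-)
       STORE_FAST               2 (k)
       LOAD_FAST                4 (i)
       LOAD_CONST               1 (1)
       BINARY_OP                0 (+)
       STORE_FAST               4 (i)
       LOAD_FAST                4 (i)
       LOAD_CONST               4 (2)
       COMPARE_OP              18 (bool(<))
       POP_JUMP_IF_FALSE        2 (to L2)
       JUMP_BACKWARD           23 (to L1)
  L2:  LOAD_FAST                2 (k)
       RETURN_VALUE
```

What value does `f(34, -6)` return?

LOAD_CONST → push 1. Stack: [1]
LOAD_FAST a → push 34. Stack: [1, 34]
BINARY_OP * → 1 * 34 = 34. Stack: [34]
LOAD_FAST a → push 34. Stack: [34, 34]
BINARY_OP + → 34 + 34 = 68. Stack: [68]
STORE_FAST k → k=68. Stack: []
LOAD_CONST → push 9. Stack: [9]
LOAD_FAST_LOAD_FAST a,a → push 34,34. Stack: [9, 34, 34]
BINARY_OP - → 34 - 34 = 0. Stack: [9, 0]
BINARY_OP | → 9 | 0 = 9. Stack: [9]
STORE_FAST v → v=9. Stack: []
LOAD_CONST → push 0. Stack: [0]
STORE_FAST i → i=0. Stack: []
LOAD_FAST i → push 0. Stack: [0]
LOAD_CONST → push 2. Stack: [0, 2]
COMPARE_OP bool(<) → 0 vs 2 = True. Stack: [True]
POP_JUMP_IF_FALSE → pop True; no jump. Stack: []
LOAD_FAST k → push 68. Stack: [68]
LOAD_CONST → push 1. Stack: [68, 1]
BINARY_OP << → 68 << 1 = 136. Stack: [136]
STORE_FAST k → k=136. Stack: []
LOAD_FAST k → push 136. Stack: [136]
LOAD_CONST → push 10. Stack: [136, 10]
BINARY_OP - → 136 - 10 = 126. Stack: [126]
STORE_FAST k → k=126. Stack: []
LOAD_FAST i → push 0. Stack: [0]
LOAD_CONST → push 1. Stack: [0, 1]
BINARY_OP + → 0 + 1 = 1. Stack: [1]
STORE_FAST i → i=1. Stack: []
LOAD_FAST i → push 1. Stack: [1]
LOAD_CONST → push 2. Stack: [1, 2]
COMPARE_OP bool(<) → 1 vs 2 = True. Stack: [True]
POP_JUMP_IF_FALSE → pop True; no jump. Stack: []
LOAD_FAST k → push 126. Stack: [126]
LOAD_CONST → push 1. Stack: [126, 1]
BINARY_OP << → 126 << 1 = 252. Stack: [252]
STORE_FAST k → k=252. Stack: []
LOAD_FAST k → push 252. Stack: [252]
LOAD_CONST → push 10. Stack: [252, 10]
BINARY_OP - → 252 - 10 = 242. Stack: [242]
STORE_FAST k → k=242. Stack: []
LOAD_FAST i → push 1. Stack: [1]
LOAD_CONST → push 1. Stack: [1, 1]
BINARY_OP + → 1 + 1 = 2. Stack: [2]
STORE_FAST i → i=2. Stack: []
LOAD_FAST i → push 2. Stack: [2]
LOAD_CONST → push 2. Stack: [2, 2]
COMPARE_OP bool(<) → 2 vs 2 = False. Stack: [False]
POP_JUMP_IF_FALSE → pop False; jump. Stack: []
LOAD_FAST k → push 242. Stack: [242]
RETURN_VALUE → return 242.

242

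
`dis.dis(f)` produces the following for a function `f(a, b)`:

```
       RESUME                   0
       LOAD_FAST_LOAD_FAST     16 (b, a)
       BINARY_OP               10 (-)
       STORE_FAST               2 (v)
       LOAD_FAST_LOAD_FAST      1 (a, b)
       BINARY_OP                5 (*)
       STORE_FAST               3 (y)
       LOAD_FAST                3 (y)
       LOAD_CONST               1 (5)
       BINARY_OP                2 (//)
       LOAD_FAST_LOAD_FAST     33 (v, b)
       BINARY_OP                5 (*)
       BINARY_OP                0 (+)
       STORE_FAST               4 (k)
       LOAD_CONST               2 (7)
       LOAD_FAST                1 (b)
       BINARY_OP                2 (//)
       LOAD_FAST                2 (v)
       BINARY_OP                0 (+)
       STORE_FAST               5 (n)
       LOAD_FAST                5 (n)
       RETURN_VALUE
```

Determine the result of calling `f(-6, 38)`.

LOAD_FAST_LOAD_FAST b,a → push 38,-6. Stack: [38, -6]
BINARY_OP - → 38 - -6 = 44. Stack: [44]
STORE_FAST v → v=44. Stack: []
LOAD_FAST_LOAD_FAST a,b → push -6,38. Stack: [-6, 38]
BINARY_OP * → -6 * 38 = -228. Stack: [-228]
STORE_FAST y → y=-228. Stack: []
LOAD_FAST y → push -228. Stack: [-228]
LOAD_CONST → push 5. Stack: [-228, 5]
BINARY_OP // → -228 // 5 = -46. Stack: [-46]
LOAD_FAST_LOAD_FAST v,b → push 44,38. Stack: [-46, 44, 38]
BINARY_OP * → 44 * 38 = 1672. Stack: [-46, 1672]
BINARY_OP + → -46 + 1672 = 1626. Stack: [1626]
STORE_FAST k → k=1626. Stack: []
LOAD_CONST → push 7. Stack: [7]
LOAD_FAST b → push 38. Stack: [7, 38]
BINARY_OP // → 7 // 38 = 0. Stack: [0]
LOAD_FAST v → push 44. Stack: [0, 44]
BINARY_OP + → 0 + 44 = 44. Stack: [44]
STORE_FAST n → n=44. Stack: []
LOAD_FAST n → push 44. Stack: [44]
RETURN_VALUE → return 44.

44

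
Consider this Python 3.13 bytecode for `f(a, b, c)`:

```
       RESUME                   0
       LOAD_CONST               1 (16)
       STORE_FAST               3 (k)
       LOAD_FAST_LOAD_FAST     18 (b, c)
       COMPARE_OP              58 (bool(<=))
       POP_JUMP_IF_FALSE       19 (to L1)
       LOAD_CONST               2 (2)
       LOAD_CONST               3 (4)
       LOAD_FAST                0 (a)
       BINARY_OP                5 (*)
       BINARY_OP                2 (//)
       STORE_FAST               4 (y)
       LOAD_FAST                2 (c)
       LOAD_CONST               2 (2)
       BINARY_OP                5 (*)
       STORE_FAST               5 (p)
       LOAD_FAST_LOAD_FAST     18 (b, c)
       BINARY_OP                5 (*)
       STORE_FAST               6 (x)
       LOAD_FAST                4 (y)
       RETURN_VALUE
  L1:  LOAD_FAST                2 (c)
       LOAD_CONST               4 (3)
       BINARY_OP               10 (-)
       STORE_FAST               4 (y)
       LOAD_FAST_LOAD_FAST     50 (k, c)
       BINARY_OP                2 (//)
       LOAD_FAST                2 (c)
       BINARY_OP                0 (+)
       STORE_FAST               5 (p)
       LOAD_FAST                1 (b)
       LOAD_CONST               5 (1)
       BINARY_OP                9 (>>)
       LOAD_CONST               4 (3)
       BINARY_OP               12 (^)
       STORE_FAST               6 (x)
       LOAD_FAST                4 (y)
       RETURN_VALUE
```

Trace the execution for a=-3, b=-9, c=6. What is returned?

-1

LOAD_CONST → push 16. Stack: [16]
STORE_FAST k → k=16. Stack: []
LOAD_FAST_LOAD_FAST b,c → push -9,6. Stack: [-9, 6]
COMPARE_OP bool(<=) → -9 vs 6 = True. Stack: [True]
POP_JUMP_IF_FALSE → pop True; no jump. Stack: []
LOAD_CONST → push 2. Stack: [2]
LOAD_CONST → push 4. Stack: [2, 4]
LOAD_FAST a → push -3. Stack: [2, 4, -3]
BINARY_OP * → 4 * -3 = -12. Stack: [2, -12]
BINARY_OP // → 2 // -12 = -1. Stack: [-1]
STORE_FAST y → y=-1. Stack: []
LOAD_FAST c → push 6. Stack: [6]
LOAD_CONST → push 2. Stack: [6, 2]
BINARY_OP * → 6 * 2 = 12. Stack: [12]
STORE_FAST p → p=12. Stack: []
LOAD_FAST_LOAD_FAST b,c → push -9,6. Stack: [-9, 6]
BINARY_OP * → -9 * 6 = -54. Stack: [-54]
STORE_FAST x → x=-54. Stack: []
LOAD_FAST y → push -1. Stack: [-1]
RETURN_VALUE → return -1.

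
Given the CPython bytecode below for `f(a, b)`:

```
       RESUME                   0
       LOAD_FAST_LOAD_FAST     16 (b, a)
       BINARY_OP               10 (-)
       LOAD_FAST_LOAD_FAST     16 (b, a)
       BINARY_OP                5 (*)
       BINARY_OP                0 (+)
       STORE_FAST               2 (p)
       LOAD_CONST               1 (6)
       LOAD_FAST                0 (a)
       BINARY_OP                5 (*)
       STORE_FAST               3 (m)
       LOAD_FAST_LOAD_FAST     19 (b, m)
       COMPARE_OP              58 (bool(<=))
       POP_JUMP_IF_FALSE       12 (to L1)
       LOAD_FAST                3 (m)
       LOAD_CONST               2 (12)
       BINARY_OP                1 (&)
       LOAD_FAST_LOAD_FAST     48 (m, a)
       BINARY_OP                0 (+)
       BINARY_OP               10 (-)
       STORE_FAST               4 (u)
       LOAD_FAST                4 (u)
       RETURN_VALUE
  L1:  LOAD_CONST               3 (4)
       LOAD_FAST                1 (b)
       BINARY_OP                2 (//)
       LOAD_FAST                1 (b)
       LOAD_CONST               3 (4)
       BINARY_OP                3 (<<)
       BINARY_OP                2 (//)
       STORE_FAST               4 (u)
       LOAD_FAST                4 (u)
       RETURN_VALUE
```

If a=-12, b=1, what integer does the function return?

0

LOAD_FAST_LOAD_FAST b,a → push 1,-12. Stack: [1, -12]
BINARY_OP - → 1 - -12 = 13. Stack: [13]
LOAD_FAST_LOAD_FAST b,a → push 1,-12. Stack: [13, 1, -12]
BINARY_OP * → 1 * -12 = -12. Stack: [13, -12]
BINARY_OP + → 13 + -12 = 1. Stack: [1]
STORE_FAST p → p=1. Stack: []
LOAD_CONST → push 6. Stack: [6]
LOAD_FAST a → push -12. Stack: [6, -12]
BINARY_OP * → 6 * -12 = -72. Stack: [-72]
STORE_FAST m → m=-72. Stack: []
LOAD_FAST_LOAD_FAST b,m → push 1,-72. Stack: [1, -72]
COMPARE_OP bool(<=) → 1 vs -72 = False. Stack: [False]
POP_JUMP_IF_FALSE → pop False; jump. Stack: []
LOAD_CONST → push 4. Stack: [4]
LOAD_FAST b → push 1. Stack: [4, 1]
BINARY_OP // → 4 // 1 = 4. Stack: [4]
LOAD_FAST b → push 1. Stack: [4, 1]
LOAD_CONST → push 4. Stack: [4, 1, 4]
BINARY_OP << → 1 << 4 = 16. Stack: [4, 16]
BINARY_OP // → 4 // 16 = 0. Stack: [0]
STORE_FAST u → u=0. Stack: []
LOAD_FAST u → push 0. Stack: [0]
RETURN_VALUE → return 0.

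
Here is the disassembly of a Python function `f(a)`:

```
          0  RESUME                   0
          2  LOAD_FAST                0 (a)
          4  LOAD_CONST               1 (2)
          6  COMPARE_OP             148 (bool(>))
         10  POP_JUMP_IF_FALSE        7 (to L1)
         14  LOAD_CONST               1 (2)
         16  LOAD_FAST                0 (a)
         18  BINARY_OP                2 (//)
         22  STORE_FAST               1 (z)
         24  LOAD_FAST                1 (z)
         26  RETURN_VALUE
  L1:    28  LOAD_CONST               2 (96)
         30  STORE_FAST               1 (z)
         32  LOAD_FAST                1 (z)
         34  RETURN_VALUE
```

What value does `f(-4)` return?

LOAD_FAST a → push -4. Stack: [-4]
LOAD_CONST → push 2. Stack: [-4, 2]
COMPARE_OP bool(>) → -4 vs 2 = False. Stack: [False]
POP_JUMP_IF_FALSE → pop False; jump. Stack: []
LOAD_CONST → push 96. Stack: [96]
STORE_FAST z → z=96. Stack: []
LOAD_FAST z → push 96. Stack: [96]
RETURN_VALUE → return 96.

96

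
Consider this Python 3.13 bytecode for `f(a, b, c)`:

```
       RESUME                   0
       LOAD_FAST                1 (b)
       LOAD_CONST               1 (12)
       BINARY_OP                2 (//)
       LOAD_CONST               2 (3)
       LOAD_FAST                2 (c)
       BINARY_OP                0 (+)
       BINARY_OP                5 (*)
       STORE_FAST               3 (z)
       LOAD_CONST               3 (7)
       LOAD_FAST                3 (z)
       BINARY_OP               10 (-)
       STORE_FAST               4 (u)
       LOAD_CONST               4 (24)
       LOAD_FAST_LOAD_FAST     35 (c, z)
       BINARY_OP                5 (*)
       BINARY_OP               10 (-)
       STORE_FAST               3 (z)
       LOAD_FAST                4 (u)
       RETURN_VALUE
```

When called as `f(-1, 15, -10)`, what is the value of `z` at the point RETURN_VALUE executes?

-46

LOAD_FAST b → push 15. Stack: [15]
LOAD_CONST → push 12. Stack: [15, 12]
BINARY_OP // → 15 // 12 = 1. Stack: [1]
LOAD_CONST → push 3. Stack: [1, 3]
LOAD_FAST c → push -10. Stack: [1, 3, -10]
BINARY_OP + → 3 + -10 = -7. Stack: [1, -7]
BINARY_OP * → 1 * -7 = -7. Stack: [-7]
STORE_FAST z → z=-7. Stack: []
LOAD_CONST → push 7. Stack: [7]
LOAD_FAST z → push -7. Stack: [7, -7]
BINARY_OP - → 7 - -7 = 14. Stack: [14]
STORE_FAST u → u=14. Stack: []
LOAD_CONST → push 24. Stack: [24]
LOAD_FAST_LOAD_FAST c,z → push -10,-7. Stack: [24, -10, -7]
BINARY_OP * → -10 * -7 = 70. Stack: [24, 70]
BINARY_OP - → 24 - 70 = -46. Stack: [-46]
STORE_FAST z → z=-46. Stack: []
LOAD_FAST u → push 14. Stack: [14]
RETURN_VALUE → return 14.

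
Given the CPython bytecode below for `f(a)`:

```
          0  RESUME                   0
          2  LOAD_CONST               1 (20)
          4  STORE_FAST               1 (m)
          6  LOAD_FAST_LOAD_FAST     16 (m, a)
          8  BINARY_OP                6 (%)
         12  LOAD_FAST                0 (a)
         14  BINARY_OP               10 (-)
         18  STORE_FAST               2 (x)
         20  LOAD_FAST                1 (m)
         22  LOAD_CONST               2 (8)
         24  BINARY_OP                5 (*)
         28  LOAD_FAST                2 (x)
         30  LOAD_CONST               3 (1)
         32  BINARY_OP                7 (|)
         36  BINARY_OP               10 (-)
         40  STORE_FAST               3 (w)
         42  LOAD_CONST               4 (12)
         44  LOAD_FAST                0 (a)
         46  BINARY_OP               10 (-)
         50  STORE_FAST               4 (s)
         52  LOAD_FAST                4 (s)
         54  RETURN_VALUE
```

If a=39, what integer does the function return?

LOAD_CONST → push 20. Stack: [20]
STORE_FAST m → m=20. Stack: []
LOAD_FAST_LOAD_FAST m,a → push 20,39. Stack: [20, 39]
BINARY_OP % → 20 % 39 = 20. Stack: [20]
LOAD_FAST a → push 39. Stack: [20, 39]
BINARY_OP - → 20 - 39 = -19. Stack: [-19]
STORE_FAST x → x=-19. Stack: []
LOAD_FAST m → push 20. Stack: [20]
LOAD_CONST → push 8. Stack: [20, 8]
BINARY_OP * → 20 * 8 = 160. Stack: [160]
LOAD_FAST x → push -19. Stack: [160, -19]
LOAD_CONST → push 1. Stack: [160, -19, 1]
BINARY_OP | → -19 | 1 = -19. Stack: [160, -19]
BINARY_OP - → 160 - -19 = 179. Stack: [179]
STORE_FAST w → w=179. Stack: []
LOAD_CONST → push 12. Stack: [12]
LOAD_FAST a → push 39. Stack: [12, 39]
BINARY_OP - → 12 - 39 = -27. Stack: [-27]
STORE_FAST s → s=-27. Stack: []
LOAD_FAST s → push -27. Stack: [-27]
RETURN_VALUE → return -27.

-27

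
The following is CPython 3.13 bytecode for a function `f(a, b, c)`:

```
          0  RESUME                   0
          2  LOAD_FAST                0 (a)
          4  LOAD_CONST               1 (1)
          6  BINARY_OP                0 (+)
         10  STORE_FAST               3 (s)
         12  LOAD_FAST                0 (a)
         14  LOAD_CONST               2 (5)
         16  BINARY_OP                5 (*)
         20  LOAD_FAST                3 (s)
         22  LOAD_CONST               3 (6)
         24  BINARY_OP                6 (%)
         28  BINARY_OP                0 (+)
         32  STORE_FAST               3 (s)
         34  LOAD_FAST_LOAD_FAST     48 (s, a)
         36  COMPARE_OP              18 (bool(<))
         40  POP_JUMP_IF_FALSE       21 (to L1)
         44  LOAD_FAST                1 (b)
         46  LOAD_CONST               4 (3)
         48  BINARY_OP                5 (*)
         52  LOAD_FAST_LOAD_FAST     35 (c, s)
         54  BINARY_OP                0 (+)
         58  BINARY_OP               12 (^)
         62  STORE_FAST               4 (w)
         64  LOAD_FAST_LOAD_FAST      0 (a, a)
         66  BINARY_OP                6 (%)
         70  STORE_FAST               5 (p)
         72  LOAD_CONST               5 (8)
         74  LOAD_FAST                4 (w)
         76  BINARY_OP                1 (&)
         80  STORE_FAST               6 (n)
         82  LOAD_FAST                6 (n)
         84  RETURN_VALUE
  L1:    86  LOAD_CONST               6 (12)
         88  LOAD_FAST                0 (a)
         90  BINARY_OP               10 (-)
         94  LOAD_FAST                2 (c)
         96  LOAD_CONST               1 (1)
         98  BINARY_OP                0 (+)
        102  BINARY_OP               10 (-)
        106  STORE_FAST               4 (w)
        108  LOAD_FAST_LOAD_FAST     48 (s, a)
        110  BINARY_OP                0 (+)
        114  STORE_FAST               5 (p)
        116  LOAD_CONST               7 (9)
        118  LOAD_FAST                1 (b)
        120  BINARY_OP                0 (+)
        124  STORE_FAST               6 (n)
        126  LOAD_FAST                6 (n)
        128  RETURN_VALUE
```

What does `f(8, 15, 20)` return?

24

LOAD_FAST a → push 8. Stack: [8]
LOAD_CONST → push 1. Stack: [8, 1]
BINARY_OP + → 8 + 1 = 9. Stack: [9]
STORE_FAST s → s=9. Stack: []
LOAD_FAST a → push 8. Stack: [8]
LOAD_CONST → push 5. Stack: [8, 5]
BINARY_OP * → 8 * 5 = 40. Stack: [40]
LOAD_FAST s → push 9. Stack: [40, 9]
LOAD_CONST → push 6. Stack: [40, 9, 6]
BINARY_OP % → 9 % 6 = 3. Stack: [40, 3]
BINARY_OP + → 40 + 3 = 43. Stack: [43]
STORE_FAST s → s=43. Stack: []
LOAD_FAST_LOAD_FAST s,a → push 43,8. Stack: [43, 8]
COMPARE_OP bool(<) → 43 vs 8 = False. Stack: [False]
POP_JUMP_IF_FALSE → pop False; jump. Stack: []
LOAD_CONST → push 12. Stack: [12]
LOAD_FAST a → push 8. Stack: [12, 8]
BINARY_OP - → 12 - 8 = 4. Stack: [4]
LOAD_FAST c → push 20. Stack: [4, 20]
LOAD_CONST → push 1. Stack: [4, 20, 1]
BINARY_OP + → 20 + 1 = 21. Stack: [4, 21]
BINARY_OP - → 4 - 21 = -17. Stack: [-17]
STORE_FAST w → w=-17. Stack: []
LOAD_FAST_LOAD_FAST s,a → push 43,8. Stack: [43, 8]
BINARY_OP + → 43 + 8 = 51. Stack: [51]
STORE_FAST p → p=51. Stack: []
LOAD_CONST → push 9. Stack: [9]
LOAD_FAST b → push 15. Stack: [9, 15]
BINARY_OP + → 9 + 15 = 24. Stack: [24]
STORE_FAST n → n=24. Stack: []
LOAD_FAST n → push 24. Stack: [24]
RETURN_VALUE → return 24.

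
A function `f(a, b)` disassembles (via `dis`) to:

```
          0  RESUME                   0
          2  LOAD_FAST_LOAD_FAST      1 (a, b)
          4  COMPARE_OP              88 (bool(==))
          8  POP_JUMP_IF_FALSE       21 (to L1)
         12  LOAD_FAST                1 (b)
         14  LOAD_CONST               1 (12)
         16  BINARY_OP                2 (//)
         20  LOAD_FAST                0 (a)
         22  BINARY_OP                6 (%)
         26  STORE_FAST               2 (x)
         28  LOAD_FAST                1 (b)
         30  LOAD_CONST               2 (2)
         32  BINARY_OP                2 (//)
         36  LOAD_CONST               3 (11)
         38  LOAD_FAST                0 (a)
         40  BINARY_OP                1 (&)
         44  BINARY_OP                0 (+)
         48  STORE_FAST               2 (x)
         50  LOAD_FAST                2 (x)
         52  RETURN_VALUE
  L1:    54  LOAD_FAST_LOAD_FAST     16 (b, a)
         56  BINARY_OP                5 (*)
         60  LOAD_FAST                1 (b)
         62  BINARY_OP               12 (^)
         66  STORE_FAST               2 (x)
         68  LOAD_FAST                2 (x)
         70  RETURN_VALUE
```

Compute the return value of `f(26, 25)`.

659

LOAD_FAST_LOAD_FAST a,b → push 26,25. Stack: [26, 25]
COMPARE_OP bool(==) → 26 vs 25 = False. Stack: [False]
POP_JUMP_IF_FALSE → pop False; jump. Stack: []
LOAD_FAST_LOAD_FAST b,a → push 25,26. Stack: [25, 26]
BINARY_OP * → 25 * 26 = 650. Stack: [650]
LOAD_FAST b → push 25. Stack: [650, 25]
BINARY_OP ^ → 650 ^ 25 = 659. Stack: [659]
STORE_FAST x → x=659. Stack: []
LOAD_FAST x → push 659. Stack: [659]
RETURN_VALUE → return 659.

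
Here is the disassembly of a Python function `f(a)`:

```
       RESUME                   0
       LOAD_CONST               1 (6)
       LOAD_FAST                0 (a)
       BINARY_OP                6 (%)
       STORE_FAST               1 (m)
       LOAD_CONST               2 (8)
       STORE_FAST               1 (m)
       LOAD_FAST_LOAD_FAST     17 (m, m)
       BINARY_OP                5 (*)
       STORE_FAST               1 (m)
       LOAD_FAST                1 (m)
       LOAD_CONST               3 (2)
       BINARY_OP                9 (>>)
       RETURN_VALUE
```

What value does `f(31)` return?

16

LOAD_CONST → push 6. Stack: [6]
LOAD_FAST a → push 31. Stack: [6, 31]
BINARY_OP % → 6 % 31 = 6. Stack: [6]
STORE_FAST m → m=6. Stack: []
LOAD_CONST → push 8. Stack: [8]
STORE_FAST m → m=8. Stack: []
LOAD_FAST_LOAD_FAST m,m → push 8,8. Stack: [8, 8]
BINARY_OP * → 8 * 8 = 64. Stack: [64]
STORE_FAST m → m=64. Stack: []
LOAD_FAST m → push 64. Stack: [64]
LOAD_CONST → push 2. Stack: [64, 2]
BINARY_OP >> → 64 >> 2 = 16. Stack: [16]
RETURN_VALUE → return 16.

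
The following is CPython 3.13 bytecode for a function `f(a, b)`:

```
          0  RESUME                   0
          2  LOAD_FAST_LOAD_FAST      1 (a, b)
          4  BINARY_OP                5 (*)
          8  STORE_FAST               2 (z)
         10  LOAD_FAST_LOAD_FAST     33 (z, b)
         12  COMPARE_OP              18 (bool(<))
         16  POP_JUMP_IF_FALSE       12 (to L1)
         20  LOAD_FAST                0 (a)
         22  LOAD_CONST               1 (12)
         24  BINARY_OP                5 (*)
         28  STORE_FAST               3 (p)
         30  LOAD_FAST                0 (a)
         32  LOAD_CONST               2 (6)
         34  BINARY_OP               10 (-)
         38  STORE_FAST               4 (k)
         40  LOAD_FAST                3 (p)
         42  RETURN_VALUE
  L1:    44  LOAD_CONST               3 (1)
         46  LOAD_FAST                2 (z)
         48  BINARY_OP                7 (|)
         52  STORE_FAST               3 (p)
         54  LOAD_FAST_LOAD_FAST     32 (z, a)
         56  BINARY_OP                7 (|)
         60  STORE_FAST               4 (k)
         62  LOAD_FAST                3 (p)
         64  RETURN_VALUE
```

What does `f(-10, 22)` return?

LOAD_FAST_LOAD_FAST a,b → push -10,22. Stack: [-10, 22]
BINARY_OP * → -10 * 22 = -220. Stack: [-220]
STORE_FAST z → z=-220. Stack: []
LOAD_FAST_LOAD_FAST z,b → push -220,22. Stack: [-220, 22]
COMPARE_OP bool(<) → -220 vs 22 = True. Stack: [True]
POP_JUMP_IF_FALSE → pop True; no jump. Stack: []
LOAD_FAST a → push -10. Stack: [-10]
LOAD_CONST → push 12. Stack: [-10, 12]
BINARY_OP * → -10 * 12 = -120. Stack: [-120]
STORE_FAST p → p=-120. Stack: []
LOAD_FAST a → push -10. Stack: [-10]
LOAD_CONST → push 6. Stack: [-10, 6]
BINARY_OP - → -10 - 6 = -16. Stack: [-16]
STORE_FAST k → k=-16. Stack: []
LOAD_FAST p → push -120. Stack: [-120]
RETURN_VALUE → return -120.

-120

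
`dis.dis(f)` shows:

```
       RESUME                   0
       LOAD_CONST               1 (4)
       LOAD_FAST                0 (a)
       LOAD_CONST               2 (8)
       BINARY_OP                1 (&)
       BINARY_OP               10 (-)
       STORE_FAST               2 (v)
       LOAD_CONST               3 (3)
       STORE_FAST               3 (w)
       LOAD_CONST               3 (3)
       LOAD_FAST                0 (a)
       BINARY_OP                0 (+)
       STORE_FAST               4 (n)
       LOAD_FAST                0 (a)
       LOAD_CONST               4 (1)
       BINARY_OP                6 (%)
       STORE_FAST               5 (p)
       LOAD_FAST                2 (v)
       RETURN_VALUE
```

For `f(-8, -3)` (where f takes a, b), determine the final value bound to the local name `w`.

3

LOAD_CONST → push 4. Stack: [4]
LOAD_FAST a → push -8. Stack: [4, -8]
LOAD_CONST → push 8. Stack: [4, -8, 8]
BINARY_OP & → -8 & 8 = 8. Stack: [4, 8]
BINARY_OP - → 4 - 8 = -4. Stack: [-4]
STORE_FAST v → v=-4. Stack: []
LOAD_CONST → push 3. Stack: [3]
STORE_FAST w → w=3. Stack: []
LOAD_CONST → push 3. Stack: [3]
LOAD_FAST a → push -8. Stack: [3, -8]
BINARY_OP + → 3 + -8 = -5. Stack: [-5]
STORE_FAST n → n=-5. Stack: []
LOAD_FAST a → push -8. Stack: [-8]
LOAD_CONST → push 1. Stack: [-8, 1]
BINARY_OP % → -8 % 1 = 0. Stack: [0]
STORE_FAST p → p=0. Stack: []
LOAD_FAST v → push -4. Stack: [-4]
RETURN_VALUE → return -4.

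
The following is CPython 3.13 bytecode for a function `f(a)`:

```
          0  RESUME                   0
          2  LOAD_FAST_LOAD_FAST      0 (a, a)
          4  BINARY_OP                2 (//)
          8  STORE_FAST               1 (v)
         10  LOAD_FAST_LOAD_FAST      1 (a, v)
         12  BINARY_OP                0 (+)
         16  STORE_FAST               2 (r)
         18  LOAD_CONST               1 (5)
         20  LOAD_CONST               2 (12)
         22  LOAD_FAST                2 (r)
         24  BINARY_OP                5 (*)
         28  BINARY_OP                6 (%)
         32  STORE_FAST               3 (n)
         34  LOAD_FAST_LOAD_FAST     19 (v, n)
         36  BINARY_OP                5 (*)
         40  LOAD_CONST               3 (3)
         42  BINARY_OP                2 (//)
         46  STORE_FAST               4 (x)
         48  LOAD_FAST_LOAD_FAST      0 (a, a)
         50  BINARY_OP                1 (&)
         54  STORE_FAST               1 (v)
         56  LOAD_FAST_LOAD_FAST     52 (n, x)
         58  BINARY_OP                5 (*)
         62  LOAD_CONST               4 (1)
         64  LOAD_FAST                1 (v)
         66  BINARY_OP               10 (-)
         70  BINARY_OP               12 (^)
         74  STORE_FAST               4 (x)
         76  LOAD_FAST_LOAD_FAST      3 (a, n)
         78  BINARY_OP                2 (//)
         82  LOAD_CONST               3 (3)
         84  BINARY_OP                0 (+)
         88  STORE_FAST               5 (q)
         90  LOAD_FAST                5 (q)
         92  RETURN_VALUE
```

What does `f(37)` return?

LOAD_FAST_LOAD_FAST a,a → push 37,37. Stack: [37, 37]
BINARY_OP // → 37 // 37 = 1. Stack: [1]
STORE_FAST v → v=1. Stack: []
LOAD_FAST_LOAD_FAST a,v → push 37,1. Stack: [37, 1]
BINARY_OP + → 37 + 1 = 38. Stack: [38]
STORE_FAST r → r=38. Stack: []
LOAD_CONST → push 5. Stack: [5]
LOAD_CONST → push 12. Stack: [5, 12]
LOAD_FAST r → push 38. Stack: [5, 12, 38]
BINARY_OP * → 12 * 38 = 456. Stack: [5, 456]
BINARY_OP % → 5 % 456 = 5. Stack: [5]
STORE_FAST n → n=5. Stack: []
LOAD_FAST_LOAD_FAST v,n → push 1,5. Stack: [1, 5]
BINARY_OP * → 1 * 5 = 5. Stack: [5]
LOAD_CONST → push 3. Stack: [5, 3]
BINARY_OP // → 5 // 3 = 1. Stack: [1]
STORE_FAST x → x=1. Stack: []
LOAD_FAST_LOAD_FAST a,a → push 37,37. Stack: [37, 37]
BINARY_OP & → 37 & 37 = 37. Stack: [37]
STORE_FAST v → v=37. Stack: []
LOAD_FAST_LOAD_FAST n,x → push 5,1. Stack: [5, 1]
BINARY_OP * → 5 * 1 = 5. Stack: [5]
LOAD_CONST → push 1. Stack: [5, 1]
LOAD_FAST v → push 37. Stack: [5, 1, 37]
BINARY_OP - → 1 - 37 = -36. Stack: [5, -36]
BINARY_OP ^ → 5 ^ -36 = -39. Stack: [-39]
STORE_FAST x → x=-39. Stack: []
LOAD_FAST_LOAD_FAST a,n → push 37,5. Stack: [37, 5]
BINARY_OP // → 37 // 5 = 7. Stack: [7]
LOAD_CONST → push 3. Stack: [7, 3]
BINARY_OP + → 7 + 3 = 10. Stack: [10]
STORE_FAST q → q=10. Stack: []
LOAD_FAST q → push 10. Stack: [10]
RETURN_VALUE → return 10.

10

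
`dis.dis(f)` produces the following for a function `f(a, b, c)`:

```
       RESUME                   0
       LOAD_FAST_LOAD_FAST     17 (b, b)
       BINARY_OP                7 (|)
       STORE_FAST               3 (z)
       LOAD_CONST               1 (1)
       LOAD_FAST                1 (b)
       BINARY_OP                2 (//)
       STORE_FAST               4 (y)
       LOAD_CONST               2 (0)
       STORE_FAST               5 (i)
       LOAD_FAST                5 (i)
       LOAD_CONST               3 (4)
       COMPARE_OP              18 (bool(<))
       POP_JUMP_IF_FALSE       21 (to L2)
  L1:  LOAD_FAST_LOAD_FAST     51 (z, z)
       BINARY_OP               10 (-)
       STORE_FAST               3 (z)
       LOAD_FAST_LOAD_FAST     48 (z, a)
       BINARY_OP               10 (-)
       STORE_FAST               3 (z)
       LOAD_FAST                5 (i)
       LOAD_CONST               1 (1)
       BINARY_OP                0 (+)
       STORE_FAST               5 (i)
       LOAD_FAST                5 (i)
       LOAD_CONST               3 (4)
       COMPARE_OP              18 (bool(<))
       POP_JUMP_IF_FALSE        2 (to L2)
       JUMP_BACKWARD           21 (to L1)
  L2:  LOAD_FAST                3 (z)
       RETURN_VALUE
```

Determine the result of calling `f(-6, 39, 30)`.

6

LOAD_FAST_LOAD_FAST b,b → push 39,39
BINARY_OP | → 39 | 39 = 39
STORE_FAST z → z=39
LOAD_CONST → push 1
LOAD_FAST b → push 39
BINARY_OP // → 1 // 39 = 0
STORE_FAST y → y=0
LOAD_CONST → push 0
STORE_FAST i → i=0
LOAD_FAST i → push 0
LOAD_CONST → push 4
COMPARE_OP bool(<) → 0 vs 4 = True
POP_JUMP_IF_FALSE → pop True; no jump
LOAD_FAST_LOAD_FAST z,z → push 39,39
BINARY_OP - → 39 - 39 = 0
STORE_FAST z → z=0
LOAD_FAST_LOAD_FAST z,a → push 0,-6
BINARY_OP - → 0 - -6 = 6
STORE_FAST z → z=6
LOAD_FAST i → push 0
LOAD_CONST → push 1
BINARY_OP + → 0 + 1 = 1
STORE_FAST i → i=1
LOAD_FAST i → push 1
LOAD_CONST → push 4
COMPARE_OP bool(<) → 1 vs 4 = True
POP_JUMP_IF_FALSE → pop True; no jump
LOAD_FAST_LOAD_FAST z,z → push 6,6
BINARY_OP - → 6 - 6 = 0
STORE_FAST z → z=0
LOAD_FAST_LOAD_FAST z,a → push 0,-6
BINARY_OP - → 0 - -6 = 6
STORE_FAST z → z=6
LOAD_FAST i → push 1
LOAD_CONST → push 1
BINARY_OP + → 1 + 1 = 2
STORE_FAST i → i=2
LOAD_FAST i → push 2
LOAD_CONST → push 4
COMPARE_OP bool(<) → 2 vs 4 = True
POP_JUMP_IF_FALSE → pop True; no jump
LOAD_FAST_LOAD_FAST z,z → push 6,6
BINARY_OP - → 6 - 6 = 0
STORE_FAST z → z=0
LOAD_FAST_LOAD_FAST z,a → push 0,-6
BINARY_OP - → 0 - -6 = 6
STORE_FAST z → z=6
LOAD_FAST i → push 2
LOAD_CONST → push 1
BINARY_OP + → 2 + 1 = 3
STORE_FAST i → i=3
LOAD_FAST i → push 3
LOAD_CONST → push 4
COMPARE_OP bool(<) → 3 vs 4 = True
POP_JUMP_IF_FALSE → pop True; no jump
LOAD_FAST_LOAD_FAST z,z → push 6,6
BINARY_OP - → 6 - 6 = 0
STORE_FAST z → z=0
LOAD_FAST_LOAD_FAST z,a → push 0,-6
BINARY_OP - → 0 - -6 = 6
STORE_FAST z → z=6
LOAD_FAST i → push 3
LOAD_CONST → push 1
BINARY_OP + → 3 + 1 = 4
STORE_FAST i → i=4
LOAD_FAST i → push 4
LOAD_CONST → push 4
COMPARE_OP bool(<) → 4 vs 4 = False
POP_JUMP_IF_FALSE → pop False; jump
LOAD_FAST z → push 6
RETURN_VALUE → return 6.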